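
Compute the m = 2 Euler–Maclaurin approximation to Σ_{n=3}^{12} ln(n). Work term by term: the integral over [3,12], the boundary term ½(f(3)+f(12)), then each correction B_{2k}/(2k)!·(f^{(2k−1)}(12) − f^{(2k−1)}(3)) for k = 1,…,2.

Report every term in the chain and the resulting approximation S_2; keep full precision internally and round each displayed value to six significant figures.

Integral: ∫_3^12 ln(x) dx = 17.5230.
Boundary: ½(f(3) + f(12)) = ½(1.09861 + 2.48491) = 1.79176.
Running total after boundary: 19.3148.
Correction k=1: B_{2}/2! · (f^{(1)}(12) − f^{(1)}(3)) = 1/12 · (0.0833333 − 0.333333) = -0.0208333.
Partial sum through k=1: 19.2940.
Correction k=2: B_{4}/4! · (f^{(3)}(12) − f^{(3)}(3)) = −1/720 · (0.00115741 − 0.0740741) = 0.000101273.

S_2 ≈ 19.2941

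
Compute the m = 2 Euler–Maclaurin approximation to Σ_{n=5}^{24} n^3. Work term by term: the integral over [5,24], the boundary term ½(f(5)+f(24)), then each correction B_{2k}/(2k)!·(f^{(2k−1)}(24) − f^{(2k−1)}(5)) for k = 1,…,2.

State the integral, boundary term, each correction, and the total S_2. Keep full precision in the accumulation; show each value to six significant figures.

S_2 ≈ 89900.0

Integral: ∫_5^24 x^3 dx = 82787.8.
½[f(5) + f(24)] = ½[125.000 + 13824.0] = 6974.50.
Integral + boundary = 89762.2.
k=1: B_{2}/(2)! × [f^{(1)}(24) − f^{(1)}(5)] = 1/12 × (1728.00 − 75.0000) = 137.750.
After k=1: 89900.0.
k=2: B_{4}/(4)! × [f^{(3)}(24) − f^{(3)}(5)] = −1/720 × (6.00000 − 6.00000) = 0.00000.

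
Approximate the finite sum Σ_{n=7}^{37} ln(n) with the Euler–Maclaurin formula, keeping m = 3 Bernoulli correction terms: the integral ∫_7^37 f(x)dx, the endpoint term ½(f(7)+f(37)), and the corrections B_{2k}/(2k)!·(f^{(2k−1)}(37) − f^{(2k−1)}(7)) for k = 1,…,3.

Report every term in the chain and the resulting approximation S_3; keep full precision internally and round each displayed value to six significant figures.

The integral term ∫_7^37 ln(x) dx = 89.9826.
Endpoint term: (f(7) + f(37))/2 = (1.94591 + 3.61092)/2 = 2.77841.
Integral + boundary = 92.7610.
k=1: B_{2}/(2)! × [f^{(1)}(37) − f^{(1)}(7)] = 1/12 × (0.0270270 − 0.142857) = -0.00965251.
Running total after k=1: 92.7514.
k=2: B_{4}/(4)! × [f^{(3)}(37) − f^{(3)}(7)] = −1/720 × (3.94843e-05 − 0.00583090) = 8.04364e-06.
Running total after k=2: 92.7514.
k=3: B_{6}/(6)! × [f^{(5)}(37) − f^{(5)}(7)] = 1/30240 × (3.46101e-07 − 0.00142798) = -4.72100e-08.

S_3 ≈ 92.7514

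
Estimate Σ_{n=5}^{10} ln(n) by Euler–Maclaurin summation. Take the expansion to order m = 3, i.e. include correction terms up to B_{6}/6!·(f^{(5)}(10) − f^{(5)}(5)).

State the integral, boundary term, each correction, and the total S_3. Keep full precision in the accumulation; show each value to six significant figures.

Integral: ∫_5^10 ln(x) dx = 9.97866.
Endpoint term: (f(5) + f(10))/2 = (1.60944 + 2.30259)/2 = 1.95601.
Integral + boundary = 11.9347.
Correction k=1: B_{2}/2! · (f^{(1)}(10) − f^{(1)}(5)) = 1/12 · (0.100000 − 0.200000) = -0.00833333.
Partial sum through k=1: 11.9263.
Correction k=2: B_{4}/4! · (f^{(3)}(10) − f^{(3)}(5)) = −1/720 · (0.00200000 − 0.0160000) = 1.94444e-05.
Partial sum through k=2: 11.9264.
Correction k=3: B_{6}/6! · (f^{(5)}(10) − f^{(5)}(5)) = 1/30240 · (0.000240000 − 0.00768000) = -2.46032e-07.

S_3 ≈ 11.9264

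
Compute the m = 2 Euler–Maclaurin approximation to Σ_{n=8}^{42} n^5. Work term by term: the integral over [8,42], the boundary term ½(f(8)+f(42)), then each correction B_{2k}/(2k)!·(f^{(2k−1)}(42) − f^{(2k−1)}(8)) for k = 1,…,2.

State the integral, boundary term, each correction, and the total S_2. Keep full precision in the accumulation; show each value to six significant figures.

∫_8^42 x^5 dx evaluates to 9.14795e+08.
Boundary: ½(f(8) + f(42)) = ½(32768.0 + 1.30691e+08) = 6.53620e+07.
Running total after boundary: 9.80157e+08.
Order-1 term: 1/12 · (1.55585e+07 − 20480.0) = 1.29483e+06.
Partial sum through k=1: 9.81452e+08.
Order-2 term: −1/720 · (105840 − 3840.00) = -141.667.

S_2 ≈ 9.81452e+08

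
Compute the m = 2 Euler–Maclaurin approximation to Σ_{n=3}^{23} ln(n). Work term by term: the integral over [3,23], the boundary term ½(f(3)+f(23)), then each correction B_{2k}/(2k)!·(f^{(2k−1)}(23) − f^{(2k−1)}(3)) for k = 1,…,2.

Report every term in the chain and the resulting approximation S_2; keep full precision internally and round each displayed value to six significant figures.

S_2 ≈ 50.9135

Integral: ∫_3^23 ln(x) dx = 48.8205.
Endpoint term: (f(3) + f(23))/2 = (1.09861 + 3.13549)/2 = 2.11705.
So far: 50.9376.
k=1: B_{2}/(2)! × [f^{(1)}(23) − f^{(1)}(3)] = 1/12 × (0.0434783 − 0.333333) = -0.0241546.
Partial sum through k=1: 50.9134.
k=2: B_{4}/(4)! × [f^{(3)}(23) − f^{(3)}(3)] = −1/720 × (0.000164379 − 0.0740741) = 0.000102652.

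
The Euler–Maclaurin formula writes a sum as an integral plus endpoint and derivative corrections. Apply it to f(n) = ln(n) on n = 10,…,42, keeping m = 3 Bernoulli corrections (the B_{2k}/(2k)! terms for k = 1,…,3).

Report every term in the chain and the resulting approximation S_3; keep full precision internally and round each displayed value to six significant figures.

Integral: ∫_10^42 ln(x) dx = 101.956.
Endpoint term: (f(10) + f(42))/2 = (2.30259 + 3.73767)/2 = 3.02013.
Running total after boundary: 104.976.
Correction k=1: B_{2}/2! · (f^{(1)}(42) − f^{(1)}(10)) = 1/12 · (0.0238095 − 0.100000) = -0.00634921.
Running total after k=1: 104.970.
Correction k=2: B_{4}/4! · (f^{(3)}(42) − f^{(3)}(10)) = −1/720 · (2.69949e-05 − 0.00200000) = 2.74028e-06.
Running total after k=2: 104.970.
Correction k=3: B_{6}/6! · (f^{(5)}(42) − f^{(5)}(10)) = 1/30240 · (1.83639e-07 − 0.000240000) = -7.93044e-09.

S_3 ≈ 104.970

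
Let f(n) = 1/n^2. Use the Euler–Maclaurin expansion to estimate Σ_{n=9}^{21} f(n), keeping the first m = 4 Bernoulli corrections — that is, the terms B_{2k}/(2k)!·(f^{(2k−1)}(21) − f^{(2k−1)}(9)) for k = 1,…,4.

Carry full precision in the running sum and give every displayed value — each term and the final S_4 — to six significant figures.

S_4 ≈ 0.0710088

Integral: ∫_9^21 1/x^2 dx = 0.0634921.
Endpoint term: (f(9) + f(21))/2 = (0.0123457 + 0.00226757)/2 = 0.00730663.
Integral + boundary = 0.0707987.
k=1: B_{2}/(2)! × [f^{(1)}(21) − f^{(1)}(9)] = 1/12 × (-0.000215959 − (-0.00274348)) = 0.000210627.
Running total after k=1: 0.0710093.
k=2: B_{4}/(4)! × [f^{(3)}(21) − f^{(3)}(9)] = −1/720 × (-5.87645e-06 − (-0.000406442)) = -5.56341e-07.
Running total after k=2: 0.0710088.
k=3: B_{6}/(6)! × [f^{(5)}(21) − f^{(5)}(9)] = 1/30240 × (-3.99758e-07 − (-0.000150534)) = 4.96476e-09.
Running total after k=3: 0.0710088.
k=4: B_{8}/(8)! × [f^{(7)}(21) − f^{(7)}(9)] = −1/1209600 × (-5.07630e-08 − (-0.000104073)) = -8.59972e-11.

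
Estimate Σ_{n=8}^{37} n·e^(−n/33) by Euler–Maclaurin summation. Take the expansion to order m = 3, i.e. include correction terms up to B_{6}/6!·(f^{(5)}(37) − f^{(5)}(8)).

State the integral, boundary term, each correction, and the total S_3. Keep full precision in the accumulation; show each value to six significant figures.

S_3 ≈ 318.052

The integral term ∫_8^37 x·e^(−x/33) dx = 308.937.
½[f(8) + f(37)] = ½[6.27779 + 12.0577] = 9.16776.
Running total after boundary: 318.105.
Order-1 term: 1/12 · (-0.0395012 − 0.594487) = -0.0528324.
Partial sum through k=1: 318.052.
Order-2 term: −1/720 · (0.000562230 − 0.00198708) = 1.97896e-06.
Partial sum through k=2: 318.052.
Order-3 term: 1/30240 · (1.06587e-06 − 3.14808e-06) = -6.88563e-11.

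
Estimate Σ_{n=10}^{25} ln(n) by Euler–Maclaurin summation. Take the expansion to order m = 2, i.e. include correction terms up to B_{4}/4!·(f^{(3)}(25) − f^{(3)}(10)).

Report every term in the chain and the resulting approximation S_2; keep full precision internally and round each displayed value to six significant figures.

S_2 ≈ 45.2018

The integral term ∫_10^25 ln(x) dx = 42.4460.
Boundary: ½(f(10) + f(25)) = ½(2.30259 + 3.21888) = 2.76073.
Running total after boundary: 45.2068.
k=1: B_{2}/(2)! × [f^{(1)}(25) − f^{(1)}(10)] = 1/12 × (0.0400000 − 0.100000) = -0.00500000.
After k=1: 45.2018.
k=2: B_{4}/(4)! × [f^{(3)}(25) − f^{(3)}(10)] = −1/720 × (0.000128000 − 0.00200000) = 2.60000e-06.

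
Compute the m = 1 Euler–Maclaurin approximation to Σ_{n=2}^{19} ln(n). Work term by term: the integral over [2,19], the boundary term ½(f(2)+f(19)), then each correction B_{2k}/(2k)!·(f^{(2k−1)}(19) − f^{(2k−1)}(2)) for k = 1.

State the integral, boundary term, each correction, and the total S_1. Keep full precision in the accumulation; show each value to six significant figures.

∫_2^19 ln(x) dx evaluates to 37.5580.
Boundary: ½(f(2) + f(19)) = ½(0.693147 + 2.94444) = 1.81879.
Integral + boundary = 39.3768.
Order-1 term: 1/12 · (0.0526316 − 0.500000) = -0.0372807.

S_1 ≈ 39.3396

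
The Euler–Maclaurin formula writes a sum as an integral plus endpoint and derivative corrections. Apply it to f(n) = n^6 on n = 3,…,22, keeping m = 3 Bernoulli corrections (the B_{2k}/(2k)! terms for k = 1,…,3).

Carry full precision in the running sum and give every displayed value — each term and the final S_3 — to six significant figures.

The integral term ∫_3^22 x^6 dx = 3.56337e+08.
½[f(3) + f(22)] = ½[729.000 + 1.13380e+08] = 5.66903e+07.
Running total after boundary: 4.13027e+08.
Correction k=1: B_{2}/2! · (f^{(1)}(22) − f^{(1)}(3)) = 1/12 · (3.09218e+07 − 1458.00) = 2.57669e+06.
Running total after k=1: 4.15604e+08.
Correction k=2: B_{4}/4! · (f^{(3)}(22) − f^{(3)}(3)) = −1/720 · (1.27776e+06 − 3240.00) = -1770.17.
Running total after k=2: 4.15602e+08.
Correction k=3: B_{6}/6! · (f^{(5)}(22) − f^{(5)}(3)) = 1/30240 · (15840.0 − 2160.00) = 0.452381.

S_3 ≈ 4.15602e+08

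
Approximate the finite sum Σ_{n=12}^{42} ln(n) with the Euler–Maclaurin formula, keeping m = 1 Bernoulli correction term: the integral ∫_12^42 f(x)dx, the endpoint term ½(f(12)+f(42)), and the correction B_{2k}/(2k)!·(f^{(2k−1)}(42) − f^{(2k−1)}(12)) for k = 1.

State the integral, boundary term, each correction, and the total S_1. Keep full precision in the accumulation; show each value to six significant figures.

S_1 ≈ 100.270

∫_12^42 ln(x) dx evaluates to 97.1632.
Boundary: ½(f(12) + f(42)) = ½(2.48491 + 3.73767) = 3.11129.
Integral + boundary = 100.275.
Correction k=1: B_{2}/2! · (f^{(1)}(42) − f^{(1)}(12)) = 1/12 · (0.0238095 − 0.0833333) = -0.00496032.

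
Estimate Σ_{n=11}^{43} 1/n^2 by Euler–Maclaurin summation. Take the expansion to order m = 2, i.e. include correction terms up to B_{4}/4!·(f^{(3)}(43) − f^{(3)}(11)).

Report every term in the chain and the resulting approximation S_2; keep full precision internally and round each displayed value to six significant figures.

∫_11^43 1/x^2 dx evaluates to 0.0676533.
Boundary: ½(f(11) + f(43)) = ½(0.00826446 + 0.000540833) = 0.00440265.
Running total after boundary: 0.0720559.
k=1: B_{2}/(2)! × [f^{(1)}(43) − f^{(1)}(11)] = 1/12 × (-2.51550e-05 − (-0.00150263)) = 0.000123123.
Running total after k=1: 0.0721790.
k=2: B_{4}/(4)! × [f^{(3)}(43) − f^{(3)}(11)] = −1/720 × (-1.63256e-07 − (-0.000149021)) = -2.06747e-07.

S_2 ≈ 0.0721788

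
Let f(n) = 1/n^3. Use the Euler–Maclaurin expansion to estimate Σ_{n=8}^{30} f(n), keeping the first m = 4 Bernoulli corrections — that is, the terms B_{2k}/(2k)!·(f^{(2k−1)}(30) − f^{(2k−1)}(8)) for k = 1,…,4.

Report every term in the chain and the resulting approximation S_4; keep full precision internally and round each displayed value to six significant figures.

The integral term ∫_8^30 1/x^3 dx = 0.00725694.
Boundary: ½(f(8) + f(30)) = ½(0.00195312 + 3.70370e-05) = 0.000995081.
So far: 0.00825203.
k=1: B_{2}/(2)! × [f^{(1)}(30) − f^{(1)}(8)] = 1/12 × (-3.70370e-06 − (-0.000732422)) = 6.07265e-05.
After k=1: 0.00831275.
k=2: B_{4}/(4)! × [f^{(3)}(30) − f^{(3)}(8)] = −1/720 × (-8.23045e-08 − (-0.000228882)) = -3.17777e-07.
After k=2: 0.00831243.
k=3: B_{6}/(6)! × [f^{(5)}(30) − f^{(5)}(8)] = 1/30240 × (-3.84088e-09 − (-0.000150204)) = 4.96693e-09.
After k=3: 0.00831244.
k=4: B_{8}/(8)! × [f^{(7)}(30) − f^{(7)}(8)] = −1/1209600 × (-3.07270e-10 − (-0.000168979)) = -1.39698e-10.

S_4 ≈ 0.00831244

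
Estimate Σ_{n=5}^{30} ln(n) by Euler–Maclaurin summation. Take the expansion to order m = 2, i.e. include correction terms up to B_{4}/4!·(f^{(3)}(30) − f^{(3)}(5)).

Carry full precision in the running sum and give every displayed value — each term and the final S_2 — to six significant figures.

∫_5^30 ln(x) dx evaluates to 68.9887.
Boundary: ½(f(5) + f(30)) = ½(1.60944 + 3.40120) = 2.50532.
Running total after boundary: 71.4940.
Correction k=1: B_{2}/2! · (f^{(1)}(30) − f^{(1)}(5)) = 1/12 · (0.0333333 − 0.200000) = -0.0138889.
Partial sum through k=1: 71.4802.
Correction k=2: B_{4}/4! · (f^{(3)}(30) − f^{(3)}(5)) = −1/720 · (7.40741e-05 − 0.0160000) = 2.21193e-05.

S_2 ≈ 71.4802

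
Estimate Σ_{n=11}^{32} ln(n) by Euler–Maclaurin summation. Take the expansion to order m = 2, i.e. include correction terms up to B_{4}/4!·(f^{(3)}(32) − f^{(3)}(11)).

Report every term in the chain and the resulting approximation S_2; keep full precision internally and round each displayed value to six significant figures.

The integral term ∫_11^32 ln(x) dx = 63.5267.
Boundary: ½(f(11) + f(32)) = ½(2.39790 + 3.46574) = 2.93182.
Integral + boundary = 66.4585.
Correction k=1: B_{2}/2! · (f^{(1)}(32) − f^{(1)}(11)) = 1/12 · (0.0312500 − 0.0909091) = -0.00497159.
Partial sum through k=1: 66.4535.
Correction k=2: B_{4}/4! · (f^{(3)}(32) − f^{(3)}(11)) = −1/720 · (6.10352e-05 − 0.00150263) = 2.00221e-06.

S_2 ≈ 66.4535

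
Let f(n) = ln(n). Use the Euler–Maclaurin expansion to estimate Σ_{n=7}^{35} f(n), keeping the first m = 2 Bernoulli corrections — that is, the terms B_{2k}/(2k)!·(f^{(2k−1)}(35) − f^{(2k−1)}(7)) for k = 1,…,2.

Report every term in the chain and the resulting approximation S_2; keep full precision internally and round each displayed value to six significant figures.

S_2 ≈ 85.5569

The integral term ∫_7^35 ln(x) dx = 82.8158.
Boundary: ½(f(7) + f(35)) = ½(1.94591 + 3.55535) = 2.75063.
So far: 85.5664.
Correction k=1: B_{2}/2! · (f^{(1)}(35) − f^{(1)}(7)) = 1/12 · (0.0285714 − 0.142857) = -0.00952381.
Partial sum through k=1: 85.5569.
Correction k=2: B_{4}/4! · (f^{(3)}(35) − f^{(3)}(7)) = −1/720 · (4.66472e-05 − 0.00583090) = 8.03369e-06.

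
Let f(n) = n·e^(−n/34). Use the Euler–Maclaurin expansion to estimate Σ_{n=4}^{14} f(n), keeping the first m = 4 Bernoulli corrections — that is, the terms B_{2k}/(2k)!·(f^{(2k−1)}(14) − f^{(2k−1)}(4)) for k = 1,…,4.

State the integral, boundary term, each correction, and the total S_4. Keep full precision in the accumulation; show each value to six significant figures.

S_4 ≈ 73.8155

The integral term ∫_4^14 x·e^(−x/34) dx = 67.4330.
Boundary: ½(f(4) + f(14)) = ½(3.55604 + 9.27472) = 6.41538.
Integral + boundary = 73.8484.
k=1: B_{2}/(2)! × [f^{(1)}(14) − f^{(1)}(4)] = 1/12 × (0.389694 − 0.784420) = -0.0328938.
Partial sum through k=1: 73.8155.
k=2: B_{4}/(4)! × [f^{(3)}(14) − f^{(3)}(4)] = −1/720 × (0.00148327 − 0.00221664) = 1.01858e-06.
Partial sum through k=2: 73.8155.
k=3: B_{6}/(6)! × [f^{(5)}(14) − f^{(5)}(4)] = 1/30240 × (2.27459e-06 − 3.24803e-06) = -3.21905e-11.
Partial sum through k=3: 73.8155.
k=4: B_{8}/(8)! × [f^{(7)}(14) − f^{(7)}(4)] = −1/1209600 × (2.82533e-09 − 3.96068e-09) = 9.38622e-16.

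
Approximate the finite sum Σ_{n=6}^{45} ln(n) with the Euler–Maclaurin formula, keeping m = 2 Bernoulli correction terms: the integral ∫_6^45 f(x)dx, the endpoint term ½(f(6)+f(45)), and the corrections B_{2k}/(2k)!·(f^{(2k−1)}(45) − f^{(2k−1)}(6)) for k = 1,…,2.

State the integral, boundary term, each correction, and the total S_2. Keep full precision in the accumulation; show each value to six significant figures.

S_2 ≈ 124.336

Integral: ∫_6^45 ln(x) dx = 121.549.
Boundary: ½(f(6) + f(45)) = ½(1.79176 + 3.80666) = 2.79921.
Integral + boundary = 124.348.
Order-1 term: 1/12 · (0.0222222 − 0.166667) = -0.0120370.
Running total after k=1: 124.336.
Order-2 term: −1/720 · (2.19479e-05 − 0.00925926) = 1.28296e-05.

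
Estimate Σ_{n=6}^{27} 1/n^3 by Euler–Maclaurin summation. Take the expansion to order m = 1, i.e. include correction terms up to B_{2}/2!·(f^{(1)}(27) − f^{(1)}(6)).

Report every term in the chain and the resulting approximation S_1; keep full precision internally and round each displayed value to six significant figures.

S_1 ≈ 0.0157357

∫_6^27 1/x^3 dx evaluates to 0.0132030.
Boundary: ½(f(6) + f(27)) = ½(0.00462963 + 5.08053e-05) = 0.00234022.
Integral + boundary = 0.0155432.
Order-1 term: 1/12 · (-5.64503e-06 − (-0.00231481)) = 0.000192431.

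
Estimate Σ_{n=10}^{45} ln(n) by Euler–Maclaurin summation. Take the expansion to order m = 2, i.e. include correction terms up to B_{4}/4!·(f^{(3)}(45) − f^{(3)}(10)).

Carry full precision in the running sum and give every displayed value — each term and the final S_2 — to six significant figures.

The integral term ∫_10^45 ln(x) dx = 113.274.
Boundary: ½(f(10) + f(45)) = ½(2.30259 + 3.80666) = 3.05462.
So far: 116.329.
k=1: B_{2}/(2)! × [f^{(1)}(45) − f^{(1)}(10)] = 1/12 × (0.0222222 − 0.100000) = -0.00648148.
After k=1: 116.322.
k=2: B_{4}/(4)! × [f^{(3)}(45) − f^{(3)}(10)] = −1/720 × (2.19479e-05 − 0.00200000) = 2.74729e-06.

S_2 ≈ 116.322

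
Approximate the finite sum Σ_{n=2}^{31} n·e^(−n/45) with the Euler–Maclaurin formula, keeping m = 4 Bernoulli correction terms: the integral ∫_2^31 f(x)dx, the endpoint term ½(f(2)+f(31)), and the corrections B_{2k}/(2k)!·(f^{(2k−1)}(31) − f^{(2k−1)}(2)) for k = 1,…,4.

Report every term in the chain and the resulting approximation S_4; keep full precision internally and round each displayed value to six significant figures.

∫_2^31 x·e^(−x/45) dx evaluates to 305.761.
Boundary: ½(f(2) + f(31)) = ½(1.91306 + 15.5661) = 8.73960.
So far: 314.501.
Order-1 term: 1/12 · (0.156219 − 0.914016) = -0.0631497.
After k=1: 314.438.
Order-2 term: −1/720 · (0.000573080 − 0.00139609) = 1.14306e-06.
After k=2: 314.438.
Order-3 term: 1/30240 · (5.27908e-07 − 1.15595e-06) = -2.07687e-11.
After k=3: 314.438.
Order-4 term: −1/1209600 · (3.81637e-10 − 8.01226e-10) = 3.46882e-16.

S_4 ≈ 314.438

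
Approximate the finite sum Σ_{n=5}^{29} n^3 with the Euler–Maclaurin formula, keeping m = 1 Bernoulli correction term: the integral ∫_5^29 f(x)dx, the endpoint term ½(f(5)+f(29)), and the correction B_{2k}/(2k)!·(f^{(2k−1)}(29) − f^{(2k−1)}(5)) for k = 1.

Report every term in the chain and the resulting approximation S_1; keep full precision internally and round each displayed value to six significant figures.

Integral: ∫_5^29 x^3 dx = 176664.
½[f(5) + f(29)] = ½[125.000 + 24389.0] = 12257.0.
So far: 188921.
k=1: B_{2}/(2)! × [f^{(1)}(29) − f^{(1)}(5)] = 1/12 × (2523.00 − 75.0000) = 204.000.

S_1 ≈ 189125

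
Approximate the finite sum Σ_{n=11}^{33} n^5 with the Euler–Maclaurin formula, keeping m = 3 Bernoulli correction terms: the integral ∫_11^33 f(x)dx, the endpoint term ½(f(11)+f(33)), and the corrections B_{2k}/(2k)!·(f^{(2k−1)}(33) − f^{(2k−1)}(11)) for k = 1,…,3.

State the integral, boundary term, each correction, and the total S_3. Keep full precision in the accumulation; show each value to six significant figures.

Integral: ∫_11^33 x^5 dx = 2.14949e+08.
½[f(11) + f(33)] = ½[161051 + 3.91354e+07] = 1.96482e+07.
Running total after boundary: 2.34598e+08.
Correction k=1: B_{2}/2! · (f^{(1)}(33) − f^{(1)}(11)) = 1/12 · (5.92960e+06 − 73205.0) = 488033.
Running total after k=1: 2.35086e+08.
Correction k=2: B_{4}/4! · (f^{(3)}(33) − f^{(3)}(11)) = −1/720 · (65340.0 − 7260.00) = -80.6667.
Running total after k=2: 2.35086e+08.
Correction k=3: B_{6}/6! · (f^{(5)}(33) − f^{(5)}(11)) = 1/30240 · (120.000 − 120.000) = 0.00000.

S_3 ≈ 2.35086e+08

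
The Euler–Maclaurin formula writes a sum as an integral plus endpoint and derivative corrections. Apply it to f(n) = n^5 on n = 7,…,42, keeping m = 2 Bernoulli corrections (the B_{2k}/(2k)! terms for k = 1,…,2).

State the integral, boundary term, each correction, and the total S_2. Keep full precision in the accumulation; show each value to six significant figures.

∫_7^42 x^5 dx evaluates to 9.14819e+08.
Boundary: ½(f(7) + f(42)) = ½(16807.0 + 1.30691e+08) = 6.53540e+07.
Integral + boundary = 9.80173e+08.
Order-1 term: 1/12 · (1.55585e+07 − 12005.0) = 1.29554e+06.
After k=1: 9.81469e+08.
Order-2 term: −1/720 · (105840 − 2940.00) = -142.917.

S_2 ≈ 9.81468e+08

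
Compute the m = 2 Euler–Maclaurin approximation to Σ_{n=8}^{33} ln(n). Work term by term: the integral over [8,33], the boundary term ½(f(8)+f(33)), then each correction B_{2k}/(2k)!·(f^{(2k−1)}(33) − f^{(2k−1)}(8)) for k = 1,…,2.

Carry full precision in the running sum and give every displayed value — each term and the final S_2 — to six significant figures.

∫_8^33 ln(x) dx evaluates to 73.7492.
½[f(8) + f(33)] = ½[2.07944 + 3.49651] = 2.78797.
Integral + boundary = 76.5372.
k=1: B_{2}/(2)! × [f^{(1)}(33) − f^{(1)}(8)] = 1/12 × (0.0303030 − 0.125000) = -0.00789141.
Running total after k=1: 76.5293.
k=2: B_{4}/(4)! × [f^{(3)}(33) − f^{(3)}(8)] = −1/720 × (5.56529e-05 − 0.00390625) = 5.34805e-06.

S_2 ≈ 76.5293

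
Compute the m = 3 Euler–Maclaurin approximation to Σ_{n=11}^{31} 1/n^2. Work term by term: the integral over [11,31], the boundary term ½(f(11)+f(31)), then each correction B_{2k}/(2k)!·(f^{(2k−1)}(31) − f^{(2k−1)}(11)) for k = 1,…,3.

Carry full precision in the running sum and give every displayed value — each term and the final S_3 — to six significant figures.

S_3 ≈ 0.0634230

∫_11^31 1/x^2 dx evaluates to 0.0586510.
Endpoint term: (f(11) + f(31))/2 = (0.00826446 + 0.00104058)/2 = 0.00465252.
So far: 0.0633035.
Correction k=1: B_{2}/2! · (f^{(1)}(31) − f^{(1)}(11)) = 1/12 · (-6.71344e-05 − (-0.00150263)) = 0.000119625.
Partial sum through k=1: 0.0634232.
Correction k=2: B_{4}/4! · (f^{(3)}(31) − f^{(3)}(11)) = −1/720 · (-8.38306e-07 − (-0.000149021)) = -2.05809e-07.
Partial sum through k=2: 0.0634230.
Correction k=3: B_{6}/6! · (f^{(5)}(31) − f^{(5)}(11)) = 1/30240 · (-2.61698e-08 − (-3.69474e-05)) = 1.22094e-09.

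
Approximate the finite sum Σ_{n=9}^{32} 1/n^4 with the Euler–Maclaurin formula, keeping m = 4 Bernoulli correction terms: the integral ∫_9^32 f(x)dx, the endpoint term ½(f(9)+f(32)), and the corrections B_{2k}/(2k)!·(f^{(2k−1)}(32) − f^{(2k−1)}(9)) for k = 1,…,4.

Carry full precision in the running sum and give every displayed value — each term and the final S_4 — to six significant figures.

S_4 ≈ 0.000529360

Integral: ∫_9^32 1/x^4 dx = 0.000447075.
Boundary: ½(f(9) + f(32)) = ½(0.000152416 + 9.53674e-07) = 7.66847e-05.
Integral + boundary = 0.000523760.
Order-1 term: 1/12 · (-1.19209e-07 − (-6.77404e-05)) = 5.63510e-06.
Partial sum through k=1: 0.000529395.
Order-2 term: −1/720 · (-3.49246e-09 − (-2.50890e-05)) = -3.48410e-08.
Partial sum through k=2: 0.000529360.
Order-3 term: 1/30240 · (-1.90994e-10 − (-1.73455e-05)) = 5.73588e-10.
Partial sum through k=3: 0.000529360.
Order-4 term: −1/1209600 · (-1.67866e-11 − (-1.92728e-05)) = -1.59332e-11.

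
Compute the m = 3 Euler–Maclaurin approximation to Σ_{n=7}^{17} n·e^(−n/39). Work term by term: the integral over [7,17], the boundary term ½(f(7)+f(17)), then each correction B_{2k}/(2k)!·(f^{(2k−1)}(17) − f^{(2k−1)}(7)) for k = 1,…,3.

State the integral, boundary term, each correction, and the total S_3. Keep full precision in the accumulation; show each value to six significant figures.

S_3 ≈ 95.2805

The integral term ∫_7^17 x·e^(−x/39) dx = 86.8854.
½[f(7) + f(17)] = ½[5.84989 + 10.9936] = 8.42176.
Running total after boundary: 95.3072.
k=1: B_{2}/(2)! × [f^{(1)}(17) − f^{(1)}(7)] = 1/12 × (0.364796 − 0.685701) = -0.0267421.
Running total after k=1: 95.2805.
k=2: B_{4}/(4)! × [f^{(3)}(17) − f^{(3)}(7)] = −1/720 × (0.00109018 − 0.00154970) = 6.38226e-07.
Running total after k=2: 95.2805.
k=3: B_{6}/(6)! × [f^{(5)}(17) − f^{(5)}(7)] = 1/30240 × (1.27582e-06 − 1.74134e-06) = -1.53943e-11.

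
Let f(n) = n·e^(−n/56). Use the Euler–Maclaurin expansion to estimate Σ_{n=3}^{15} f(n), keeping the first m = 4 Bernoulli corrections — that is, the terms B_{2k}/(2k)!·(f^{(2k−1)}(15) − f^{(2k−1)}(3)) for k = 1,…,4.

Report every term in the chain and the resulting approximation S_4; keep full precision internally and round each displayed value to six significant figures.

S_4 ≈ 97.0810

∫_3^15 x·e^(−x/56) dx evaluates to 89.9497.
½[f(3) + f(15)] = ½[2.84351 + 11.4753] = 7.15939.
Running total after boundary: 97.1091.
Order-1 term: 1/12 · (0.560102 − 0.897061) = -0.0280800.
Partial sum through k=1: 97.0810.
Order-2 term: −1/720 · (0.000666497 − 0.000890541) = 3.11172e-07.
Partial sum through k=2: 97.0810.
Order-3 term: 1/30240 · (3.68109e-07 − 4.76732e-07) = -3.59200e-12.
Partial sum through k=3: 97.0810.
Order-4 term: −1/1209600 · (1.66992e-10 − 2.13485e-10) = 3.84366e-17.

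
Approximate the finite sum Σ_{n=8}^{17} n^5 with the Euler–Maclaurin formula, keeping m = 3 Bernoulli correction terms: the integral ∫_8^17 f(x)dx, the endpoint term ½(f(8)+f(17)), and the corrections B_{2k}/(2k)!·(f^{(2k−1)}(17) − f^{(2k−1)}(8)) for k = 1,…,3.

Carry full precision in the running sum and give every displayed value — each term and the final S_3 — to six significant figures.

S_3 ≈ 4.73862e+06

The integral term ∫_8^17 x^5 dx = 3.97924e+06.
Boundary: ½(f(8) + f(17)) = ½(32768.0 + 1.41986e+06) = 726312.
Running total after boundary: 4.70555e+06.
Correction k=1: B_{2}/2! · (f^{(1)}(17) − f^{(1)}(8)) = 1/12 · (417605 − 20480.0) = 33093.8.
After k=1: 4.73864e+06.
Correction k=2: B_{4}/4! · (f^{(3)}(17) − f^{(3)}(8)) = −1/720 · (17340.0 − 3840.00) = -18.7500.
After k=2: 4.73862e+06.
Correction k=3: B_{6}/6! · (f^{(5)}(17) − f^{(5)}(8)) = 1/30240 · (120.000 − 120.000) = 0.00000.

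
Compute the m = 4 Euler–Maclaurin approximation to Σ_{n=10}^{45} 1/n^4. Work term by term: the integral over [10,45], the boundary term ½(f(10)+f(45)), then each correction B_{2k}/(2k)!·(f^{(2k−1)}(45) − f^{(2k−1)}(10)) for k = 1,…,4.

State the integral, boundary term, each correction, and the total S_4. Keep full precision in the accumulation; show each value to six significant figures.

S_4 ≈ 0.000383112

∫_10^45 1/x^4 dx evaluates to 0.000329675.
Boundary: ½(f(10) + f(45)) = ½(0.000100000 + 2.43865e-07) = 5.01219e-05.
Integral + boundary = 0.000379797.
Correction k=1: B_{2}/2! · (f^{(1)}(45) − f^{(1)}(10)) = 1/12 · (-2.16769e-08 − (-4.00000e-05)) = 3.33153e-06.
Partial sum through k=1: 0.000383129.
Correction k=2: B_{4}/4! · (f^{(3)}(45) − f^{(3)}(10)) = −1/720 · (-3.21139e-10 − (-1.20000e-05)) = -1.66662e-08.
Partial sum through k=2: 0.000383112.
Correction k=3: B_{6}/6! · (f^{(5)}(45) − f^{(5)}(10)) = 1/30240 · (-8.88089e-12 − (-6.72000e-06)) = 2.22222e-10.
Partial sum through k=3: 0.000383112.
Correction k=4: B_{8}/8! · (f^{(7)}(45) − f^{(7)}(10)) = −1/1209600 · (-3.94706e-13 − (-6.04800e-06)) = -5.00000e-12.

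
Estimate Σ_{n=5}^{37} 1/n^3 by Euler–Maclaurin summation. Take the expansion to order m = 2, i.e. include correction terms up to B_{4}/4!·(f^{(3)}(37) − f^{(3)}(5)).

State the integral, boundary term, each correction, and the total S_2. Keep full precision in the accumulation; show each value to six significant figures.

S_2 ≈ 0.0240392

Integral: ∫_5^37 1/x^3 dx = 0.0196348.
Endpoint term: (f(5) + f(37))/2 = (0.00800000 + 1.97422e-05)/2 = 0.00400987.
Running total after boundary: 0.0236446.
Order-1 term: 1/12 · (-1.60072e-06 − (-0.00480000)) = 0.000399867.
Partial sum through k=1: 0.0240445.
Order-2 term: −1/720 · (-2.33852e-08 − (-0.00384000)) = -5.33330e-06.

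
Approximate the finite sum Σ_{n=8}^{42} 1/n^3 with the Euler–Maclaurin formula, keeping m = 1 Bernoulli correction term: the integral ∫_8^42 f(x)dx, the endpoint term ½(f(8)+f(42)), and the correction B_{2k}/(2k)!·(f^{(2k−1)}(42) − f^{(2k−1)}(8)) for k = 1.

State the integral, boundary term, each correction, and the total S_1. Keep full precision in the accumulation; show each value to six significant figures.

The integral term ∫_8^42 1/x^3 dx = 0.00752905.
½[f(8) + f(42)] = ½[0.00195312 + 1.34975e-05] = 0.000983311.
Running total after boundary: 0.00851236.
Correction k=1: B_{2}/2! · (f^{(1)}(42) − f^{(1)}(8)) = 1/12 · (-9.64104e-07 − (-0.000732422)) = 6.09548e-05.

S_1 ≈ 0.00857332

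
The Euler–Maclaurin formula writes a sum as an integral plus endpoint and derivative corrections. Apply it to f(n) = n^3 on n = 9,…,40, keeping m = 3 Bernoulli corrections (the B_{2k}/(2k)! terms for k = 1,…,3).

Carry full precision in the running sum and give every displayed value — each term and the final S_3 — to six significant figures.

S_3 ≈ 671104

The integral term ∫_9^40 x^3 dx = 638360.
½[f(9) + f(40)] = ½[729.000 + 64000.0] = 32364.5.
Running total after boundary: 670724.
Order-1 term: 1/12 · (4800.00 − 243.000) = 379.750.
Partial sum through k=1: 671104.
Order-2 term: −1/720 · (6.00000 − 6.00000) = 0.00000.
Partial sum through k=2: 671104.
Order-3 term: 1/30240 · (0.00000 − 0.00000) = 0.00000.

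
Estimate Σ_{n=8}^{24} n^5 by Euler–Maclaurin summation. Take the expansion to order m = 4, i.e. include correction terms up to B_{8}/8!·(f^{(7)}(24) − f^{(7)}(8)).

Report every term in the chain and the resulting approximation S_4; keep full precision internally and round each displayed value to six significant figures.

Integral: ∫_8^24 x^5 dx = 3.18068e+07.
Endpoint term: (f(8) + f(24))/2 = (32768.0 + 7.96262e+06)/2 = 3.99770e+06.
Running total after boundary: 3.58045e+07.
k=1: B_{2}/(2)! × [f^{(1)}(24) − f^{(1)}(8)] = 1/12 × (1.65888e+06 − 20480.0) = 136533.
After k=1: 3.59410e+07.
k=2: B_{4}/(4)! × [f^{(3)}(24) − f^{(3)}(8)] = −1/720 × (34560.0 − 3840.00) = -42.6667.
After k=2: 3.59410e+07.
k=3: B_{6}/(6)! × [f^{(5)}(24) − f^{(5)}(8)] = 1/30240 × (120.000 − 120.000) = 0.00000.
After k=3: 3.59410e+07.
k=4: B_{8}/(8)! × [f^{(7)}(24) − f^{(7)}(8)] = −1/1209600 × (0.00000 − 0.00000) = 0.00000.

S_4 ≈ 3.59410e+07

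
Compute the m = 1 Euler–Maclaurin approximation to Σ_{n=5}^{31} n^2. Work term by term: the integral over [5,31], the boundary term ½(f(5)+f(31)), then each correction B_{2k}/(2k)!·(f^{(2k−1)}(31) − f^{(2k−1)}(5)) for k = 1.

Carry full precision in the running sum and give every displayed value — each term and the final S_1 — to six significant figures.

The integral term ∫_5^31 x^2 dx = 9888.67.
Endpoint term: (f(5) + f(31))/2 = (25.0000 + 961.000)/2 = 493.000.
So far: 10381.7.
k=1: B_{2}/(2)! × [f^{(1)}(31) − f^{(1)}(5)] = 1/12 × (62.0000 − 10.0000) = 4.33333.

S_1 ≈ 10386.0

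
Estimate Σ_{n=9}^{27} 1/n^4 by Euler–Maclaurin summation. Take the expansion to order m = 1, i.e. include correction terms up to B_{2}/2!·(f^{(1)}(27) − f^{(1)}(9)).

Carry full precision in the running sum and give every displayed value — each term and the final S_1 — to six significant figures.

S_1 ≈ 0.000523083

∫_9^27 1/x^4 dx evaluates to 0.000440312.
Endpoint term: (f(9) + f(27))/2 = (0.000152416 + 1.88168e-06)/2 = 7.71487e-05.
So far: 0.000517461.
Order-1 term: 1/12 · (-2.78767e-07 − (-6.77404e-05)) = 5.62180e-06.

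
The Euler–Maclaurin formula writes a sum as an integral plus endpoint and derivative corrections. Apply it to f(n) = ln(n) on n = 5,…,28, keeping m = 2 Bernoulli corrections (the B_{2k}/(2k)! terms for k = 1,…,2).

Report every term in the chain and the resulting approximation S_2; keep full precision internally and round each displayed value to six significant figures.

∫_5^28 ln(x) dx evaluates to 62.2545.
Endpoint term: (f(5) + f(28))/2 = (1.60944 + 3.33220)/2 = 2.47082.
Integral + boundary = 64.7254.
Correction k=1: B_{2}/2! · (f^{(1)}(28) − f^{(1)}(5)) = 1/12 · (0.0357143 − 0.200000) = -0.0136905.
After k=1: 64.7117.
Correction k=2: B_{4}/4! · (f^{(3)}(28) − f^{(3)}(5)) = −1/720 · (9.11079e-05 − 0.0160000) = 2.20957e-05.

S_2 ≈ 64.7117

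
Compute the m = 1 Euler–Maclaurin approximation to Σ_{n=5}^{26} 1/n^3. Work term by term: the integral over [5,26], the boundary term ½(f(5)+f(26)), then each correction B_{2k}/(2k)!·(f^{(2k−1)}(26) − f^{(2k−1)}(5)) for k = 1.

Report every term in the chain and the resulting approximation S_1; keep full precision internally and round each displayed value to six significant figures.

S_1 ≈ 0.0236883

The integral term ∫_5^26 1/x^3 dx = 0.0192604.
Boundary: ½(f(5) + f(26)) = ½(0.00800000 + 5.68958e-05) = 0.00402845.
Integral + boundary = 0.0232888.
Order-1 term: 1/12 · (-6.56490e-06 − (-0.00480000)) = 0.000399453.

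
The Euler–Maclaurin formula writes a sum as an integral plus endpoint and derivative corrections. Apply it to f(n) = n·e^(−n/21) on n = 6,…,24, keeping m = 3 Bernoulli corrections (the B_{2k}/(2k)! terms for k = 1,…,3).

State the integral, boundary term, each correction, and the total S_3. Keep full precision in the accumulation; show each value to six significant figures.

Integral: ∫_6^24 x·e^(−x/21) dx = 124.721.
Endpoint term: (f(6) + f(24))/2 = (4.50886 + 7.65376)/2 = 6.08131.
Integral + boundary = 130.802.
Order-1 term: 1/12 · (-0.0455581 − 0.536769) = -0.0485273.
After k=1: 130.754.
Order-2 term: −1/720 · (0.00134298 − 0.00462522) = 4.55867e-06.
After k=2: 130.754.
Order-3 term: 1/30240 · (6.32488e-06 − 1.82161e-05) = -3.93227e-10.

S_3 ≈ 130.754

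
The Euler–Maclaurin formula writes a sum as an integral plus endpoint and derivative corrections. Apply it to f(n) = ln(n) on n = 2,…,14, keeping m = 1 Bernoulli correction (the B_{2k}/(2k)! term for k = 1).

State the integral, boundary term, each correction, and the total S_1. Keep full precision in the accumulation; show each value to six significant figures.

S_1 ≈ 25.1909

The integral term ∫_2^14 ln(x) dx = 23.5605.
Endpoint term: (f(2) + f(14))/2 = (0.693147 + 2.63906)/2 = 1.66610.
So far: 25.2266.
Correction k=1: B_{2}/2! · (f^{(1)}(14) − f^{(1)}(2)) = 1/12 · (0.0714286 − 0.500000) = -0.0357143.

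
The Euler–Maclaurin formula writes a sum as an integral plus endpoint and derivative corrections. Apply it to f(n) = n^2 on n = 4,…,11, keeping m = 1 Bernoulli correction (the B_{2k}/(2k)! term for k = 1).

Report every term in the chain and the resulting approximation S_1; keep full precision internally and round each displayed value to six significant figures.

Integral: ∫_4^11 x^2 dx = 422.333.
Endpoint term: (f(4) + f(11))/2 = (16.0000 + 121.000)/2 = 68.5000.
So far: 490.833.
Correction k=1: B_{2}/2! · (f^{(1)}(11) − f^{(1)}(4)) = 1/12 · (22.0000 − 8.00000) = 1.16667.

S_1 ≈ 492.000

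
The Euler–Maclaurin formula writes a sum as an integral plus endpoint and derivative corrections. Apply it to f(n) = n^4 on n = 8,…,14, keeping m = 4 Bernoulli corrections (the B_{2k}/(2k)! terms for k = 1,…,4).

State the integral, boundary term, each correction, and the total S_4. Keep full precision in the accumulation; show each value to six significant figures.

S_4 ≈ 123011

The integral term ∫_8^14 x^4 dx = 101011.
½[f(8) + f(14)] = ½[4096.00 + 38416.0] = 21256.0.
Running total after boundary: 122267.
k=1: B_{2}/(2)! × [f^{(1)}(14) − f^{(1)}(8)] = 1/12 × (10976.0 − 2048.00) = 744.000.
Running total after k=1: 123011.
k=2: B_{4}/(4)! × [f^{(3)}(14) − f^{(3)}(8)] = −1/720 × (336.000 − 192.000) = -0.200000.
Running total after k=2: 123011.
k=3: B_{6}/(6)! × [f^{(5)}(14) − f^{(5)}(8)] = 1/30240 × (0.00000 − 0.00000) = 0.00000.
Running total after k=3: 123011.
k=4: B_{8}/(8)! × [f^{(7)}(14) − f^{(7)}(8)] = −1/1209600 × (0.00000 − 0.00000) = 0.00000.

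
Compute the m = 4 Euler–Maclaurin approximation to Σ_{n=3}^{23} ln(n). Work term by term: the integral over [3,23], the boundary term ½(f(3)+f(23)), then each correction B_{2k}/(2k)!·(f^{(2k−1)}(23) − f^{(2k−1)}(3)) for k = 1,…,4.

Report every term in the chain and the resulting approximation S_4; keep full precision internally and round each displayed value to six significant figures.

Integral: ∫_3^23 ln(x) dx = 48.8205.
Boundary: ½(f(3) + f(23)) = ½(1.09861 + 3.13549) = 2.11705.
Running total after boundary: 50.9376.
Correction k=1: B_{2}/2! · (f^{(1)}(23) − f^{(1)}(3)) = 1/12 · (0.0434783 − 0.333333) = -0.0241546.
After k=1: 50.9134.
Correction k=2: B_{4}/4! · (f^{(3)}(23) − f^{(3)}(3)) = −1/720 · (0.000164379 − 0.0740741) = 0.000102652.
After k=2: 50.9135.
Correction k=3: B_{6}/6! · (f^{(5)}(23) − f^{(5)}(3)) = 1/30240 · (3.72883e-06 − 0.0987654) = -3.26593e-06.
After k=3: 50.9135.
Correction k=4: B_{8}/8! · (f^{(7)}(23) − f^{(7)}(3)) = −1/1209600 · (2.11465e-07 − 0.329218) = 2.72171e-07.

S_4 ≈ 50.9135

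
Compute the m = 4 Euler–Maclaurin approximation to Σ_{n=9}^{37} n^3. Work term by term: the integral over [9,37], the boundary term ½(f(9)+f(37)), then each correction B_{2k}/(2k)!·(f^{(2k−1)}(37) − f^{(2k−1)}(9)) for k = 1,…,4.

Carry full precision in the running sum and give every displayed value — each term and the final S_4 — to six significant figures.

S_4 ≈ 492913

∫_9^37 x^3 dx evaluates to 466900.
Boundary: ½(f(9) + f(37)) = ½(729.000 + 50653.0) = 25691.0.
Integral + boundary = 492591.
Correction k=1: B_{2}/2! · (f^{(1)}(37) − f^{(1)}(9)) = 1/12 · (4107.00 − 243.000) = 322.000.
After k=1: 492913.
Correction k=2: B_{4}/4! · (f^{(3)}(37) − f^{(3)}(9)) = −1/720 · (6.00000 − 6.00000) = 0.00000.
After k=2: 492913.
Correction k=3: B_{6}/6! · (f^{(5)}(37) − f^{(5)}(9)) = 1/30240 · (0.00000 − 0.00000) = 0.00000.
After k=3: 492913.
Correction k=4: B_{8}/8! · (f^{(7)}(37) − f^{(7)}(9)) = −1/1209600 · (0.00000 − 0.00000) = 0.00000.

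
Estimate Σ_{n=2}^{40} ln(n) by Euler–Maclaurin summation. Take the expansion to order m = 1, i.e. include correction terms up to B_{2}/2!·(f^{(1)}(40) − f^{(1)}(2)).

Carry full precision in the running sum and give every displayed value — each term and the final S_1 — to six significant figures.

∫_2^40 ln(x) dx evaluates to 108.169.
½[f(2) + f(40)] = ½[0.693147 + 3.68888] = 2.19101.
So far: 110.360.
k=1: B_{2}/(2)! × [f^{(1)}(40) − f^{(1)}(2)] = 1/12 × (0.0250000 − 0.500000) = -0.0395833.

S_1 ≈ 110.320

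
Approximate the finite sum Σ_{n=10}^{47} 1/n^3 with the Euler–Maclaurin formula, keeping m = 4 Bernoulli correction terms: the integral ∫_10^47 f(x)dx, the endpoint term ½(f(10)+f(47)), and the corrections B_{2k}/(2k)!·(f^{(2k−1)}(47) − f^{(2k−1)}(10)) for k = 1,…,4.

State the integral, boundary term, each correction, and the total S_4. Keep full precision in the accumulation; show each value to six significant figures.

S_4 ≈ 0.00530334

Integral: ∫_10^47 1/x^3 dx = 0.00477365.
½[f(10) + f(47)] = ½[0.00100000 + 9.63178e-06] = 0.000504816.
Running total after boundary: 0.00527847.
Correction k=1: B_{2}/2! · (f^{(1)}(47) − f^{(1)}(10)) = 1/12 · (-6.14794e-07 − (-0.000300000)) = 2.49488e-05.
Partial sum through k=1: 0.00530342.
Correction k=2: B_{4}/4! · (f^{(3)}(47) − f^{(3)}(10)) = −1/720 · (-5.56627e-09 − (-6.00000e-05)) = -8.33256e-08.
Partial sum through k=2: 0.00530333.
Correction k=3: B_{6}/6! · (f^{(5)}(47) − f^{(5)}(10)) = 1/30240 · (-1.05832e-10 − (-2.52000e-05)) = 8.33330e-10.
Partial sum through k=3: 0.00530334.
Correction k=4: B_{8}/8! · (f^{(7)}(47) − f^{(7)}(10)) = −1/1209600 · (-3.44949e-12 − (-1.81440e-05)) = -1.50000e-11.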